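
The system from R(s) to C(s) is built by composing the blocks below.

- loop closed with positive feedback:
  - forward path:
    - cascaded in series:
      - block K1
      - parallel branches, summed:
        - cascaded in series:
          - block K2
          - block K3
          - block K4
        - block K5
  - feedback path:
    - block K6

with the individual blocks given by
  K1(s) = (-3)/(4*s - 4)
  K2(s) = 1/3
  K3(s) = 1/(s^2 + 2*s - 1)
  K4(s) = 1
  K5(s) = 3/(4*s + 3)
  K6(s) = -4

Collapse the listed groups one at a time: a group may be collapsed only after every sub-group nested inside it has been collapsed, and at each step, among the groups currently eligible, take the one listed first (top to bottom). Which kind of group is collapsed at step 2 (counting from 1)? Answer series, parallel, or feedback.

The answer is parallel.

Reasoning:
Step 1 - reduce the series chain K2, K3, K4
Step 2 - add (K2*K3*K4), K5 (parallel)
Step 3 - reduce the series chain K1, ((K2*K3*K4)+K5)
Step 4 - apply the feedback formula to (K1*((K2*K3*K4)+K5)), K6
Step 2: parallel.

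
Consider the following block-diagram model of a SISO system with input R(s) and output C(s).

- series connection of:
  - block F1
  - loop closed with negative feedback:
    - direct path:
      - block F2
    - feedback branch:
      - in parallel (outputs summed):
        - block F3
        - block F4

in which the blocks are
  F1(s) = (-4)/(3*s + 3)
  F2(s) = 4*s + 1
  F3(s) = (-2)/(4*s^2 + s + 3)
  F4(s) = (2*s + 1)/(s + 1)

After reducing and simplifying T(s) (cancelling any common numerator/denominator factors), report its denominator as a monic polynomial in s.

First reduce the diagram to T(s).

Step 1 - reduce the parallel group F3, F4 -> (8*s^3 + 6*s^2 + 5*s + 1)/(4*s^3 + 5*s^2 + 4*s + 3)
Step 2 - feedback reduction of F2, (F3+F4) -> (16*s^4 + 24*s^3 + 21*s^2 + 16*s + 3)/(32*s^4 + 36*s^3 + 31*s^2 + 13*s + 4)
Step 3 - reduce the series chain F1, [F2/(1+F2*(F3+F4))] -> (-64*s^3 - 32*s^2 - 52*s - 12)/(96*s^4 + 108*s^3 + 93*s^2 + 39*s + 12)
T(s) is the step-3 result (common factors already cancelled). Leading coefficient of the denominator: 96. Divide through by 96 for the monic polynomial.

Answer: s^4 + 9*s^3/8 + 31*s^2/32 + 13*s/32 + 1/8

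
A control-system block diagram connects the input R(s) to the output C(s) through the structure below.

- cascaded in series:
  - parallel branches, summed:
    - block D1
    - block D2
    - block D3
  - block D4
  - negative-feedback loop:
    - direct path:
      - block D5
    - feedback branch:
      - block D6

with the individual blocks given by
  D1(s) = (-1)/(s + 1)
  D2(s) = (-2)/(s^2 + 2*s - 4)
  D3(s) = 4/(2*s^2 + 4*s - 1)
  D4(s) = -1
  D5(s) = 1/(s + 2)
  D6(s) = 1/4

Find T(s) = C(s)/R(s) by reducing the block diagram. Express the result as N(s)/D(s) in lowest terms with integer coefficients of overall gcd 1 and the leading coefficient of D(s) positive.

1. add D1, D2, D3 (parallel) gives (-2*s^4 - 8*s^3 + s^2 + 4*s - 18)/(2*s^5 + 10*s^4 + 7*s^3 - 19*s^2 - 14*s + 4)
2. feedback reduction of D5, D6 gives 4/(4*s + 9)
3. reduce the series chain (D1+D2+D3), D4, [D5/(1+D5*D6)]: this yields T(s), and no further normalization is needed

Therefore the answer is (8*s^4 + 32*s^3 - 4*s^2 - 16*s + 72)/(8*s^6 + 58*s^5 + 118*s^4 - 13*s^3 - 227*s^2 - 110*s + 36).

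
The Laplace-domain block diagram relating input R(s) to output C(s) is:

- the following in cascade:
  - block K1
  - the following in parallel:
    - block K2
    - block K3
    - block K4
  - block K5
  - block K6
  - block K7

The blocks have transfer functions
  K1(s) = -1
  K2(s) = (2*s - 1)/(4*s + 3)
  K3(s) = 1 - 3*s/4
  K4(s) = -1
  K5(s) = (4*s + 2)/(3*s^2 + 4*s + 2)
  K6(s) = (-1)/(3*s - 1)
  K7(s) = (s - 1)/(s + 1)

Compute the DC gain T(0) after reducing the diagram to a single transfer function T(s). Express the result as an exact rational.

Step 1 - reduce the parallel group K2, K3, K4 -> (-12*s^2 - s - 4)/(16*s + 12)
Step 2 - combine K1, (K2+K3+K4), K5, K6, K7 in series -> (-24*s^4 + 10*s^3 + 5*s^2 + 5*s + 4)/(72*s^5 + 198*s^4 + 196*s^3 + 66*s^2 - 16*s - 12)
DC gain: substitute s = 0 into T(s) from step 2: T(0) = 4/(-12) = -1/3.

Hence the answer: -1/3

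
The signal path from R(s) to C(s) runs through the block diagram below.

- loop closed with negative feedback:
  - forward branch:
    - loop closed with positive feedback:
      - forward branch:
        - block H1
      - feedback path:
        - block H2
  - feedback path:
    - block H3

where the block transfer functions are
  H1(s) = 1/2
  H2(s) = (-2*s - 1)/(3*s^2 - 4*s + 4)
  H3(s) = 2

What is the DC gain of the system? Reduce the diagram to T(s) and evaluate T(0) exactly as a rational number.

The answer is 4/17.

Reasoning:
1. reduce the feedback loop with forward H1 and return H2 gives (3*s^2 - 4*s + 4)/(6*s^2 - 6*s + 9)
2. reduce the feedback loop with forward [H1/(1-H1*H2)] and return H3 gives (3*s^2 - 4*s + 4)/(12*s^2 - 14*s + 17)
That last expression is T(s); at s = 0 only the constant terms survive, so T(0) = 4/17.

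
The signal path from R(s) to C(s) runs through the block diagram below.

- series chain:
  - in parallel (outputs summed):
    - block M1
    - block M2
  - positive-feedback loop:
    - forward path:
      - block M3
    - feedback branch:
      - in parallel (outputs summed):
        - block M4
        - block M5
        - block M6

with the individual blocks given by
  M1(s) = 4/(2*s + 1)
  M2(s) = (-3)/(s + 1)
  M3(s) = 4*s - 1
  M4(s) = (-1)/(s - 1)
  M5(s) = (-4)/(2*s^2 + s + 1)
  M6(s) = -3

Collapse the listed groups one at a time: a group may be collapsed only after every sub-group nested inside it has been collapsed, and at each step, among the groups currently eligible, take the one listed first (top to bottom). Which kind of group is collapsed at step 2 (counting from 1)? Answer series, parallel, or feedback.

(1) add M1, M2 (parallel)
(2) parallel reduction of M4, M5, M6
(3) close the feedback loop around M3, (M4+M5+M6)
(4) series reduction of (M1+M2), [M3/(1-M3*(M4+M5+M6))]
So the answer for step 2 is parallel.

Hence the answer: parallel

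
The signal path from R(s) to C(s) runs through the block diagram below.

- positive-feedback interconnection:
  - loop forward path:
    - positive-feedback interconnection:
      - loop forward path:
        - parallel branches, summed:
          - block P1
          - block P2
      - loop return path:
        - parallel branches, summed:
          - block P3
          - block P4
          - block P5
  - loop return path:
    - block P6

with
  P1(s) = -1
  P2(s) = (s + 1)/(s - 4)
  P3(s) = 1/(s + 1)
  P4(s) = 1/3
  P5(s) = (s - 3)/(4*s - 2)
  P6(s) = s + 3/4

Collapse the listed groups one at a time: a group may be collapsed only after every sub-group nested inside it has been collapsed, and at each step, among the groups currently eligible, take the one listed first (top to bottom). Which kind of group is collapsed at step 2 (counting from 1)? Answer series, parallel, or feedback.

The answer is parallel.

Reasoning:
[1] parallel reduction of P1, P2
[2] parallel reduction of P3, P4, P5
[3] apply the feedback formula to (P1+P2), (P3+P4+P5)
[4] close the feedback loop around [(P1+P2)/(1-(P1+P2)*(P3+P4+P5))], P6
Step 2 collapses a parallel group.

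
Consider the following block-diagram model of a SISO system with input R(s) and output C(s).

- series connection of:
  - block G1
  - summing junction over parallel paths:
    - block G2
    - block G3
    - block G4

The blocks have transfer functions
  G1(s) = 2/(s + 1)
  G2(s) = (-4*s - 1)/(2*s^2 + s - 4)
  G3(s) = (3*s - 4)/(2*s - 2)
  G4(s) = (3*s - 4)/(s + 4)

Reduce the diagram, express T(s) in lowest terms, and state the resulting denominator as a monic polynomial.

Step 1: add G2, G3, G4 (parallel) -> (18*s^4 - 11*s^3 - 84*s^2 + 42*s + 40)/(4*s^4 + 14*s^3 - 18*s^2 - 32*s + 32)
Step 2: series reduction of G1, (G2+G3+G4) -> (18*s^4 - 11*s^3 - 84*s^2 + 42*s + 40)/(2*s^5 + 9*s^4 - 2*s^3 - 25*s^2 + 16)
The result of step 2 is T(s) in lowest terms. Its denominator has leading coefficient 2; dividing the denominator through by 2 makes it monic.

Hence the answer: s^5 + 9*s^4/2 - s^3 - 25*s^2/2 + 8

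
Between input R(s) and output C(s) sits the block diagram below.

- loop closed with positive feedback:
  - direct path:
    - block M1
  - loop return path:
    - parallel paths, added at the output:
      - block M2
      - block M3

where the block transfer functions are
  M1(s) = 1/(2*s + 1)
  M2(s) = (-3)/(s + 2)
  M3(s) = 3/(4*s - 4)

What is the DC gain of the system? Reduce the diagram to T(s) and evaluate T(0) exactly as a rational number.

Reducing step by step:

(1) reduce the parallel group M2, M3 gives (18 - 9*s)/(4*s^2 + 4*s - 8)
(2) reduce the feedback loop with forward M1 and return (M2+M3) gives (4*s^2 + 4*s - 8)/(8*s^3 + 12*s^2 - 3*s - 26)
DC gain: substitute s = 0 into T(s) from step 2: T(0) = -8/(-26) = 4/13.

Answer: 4/13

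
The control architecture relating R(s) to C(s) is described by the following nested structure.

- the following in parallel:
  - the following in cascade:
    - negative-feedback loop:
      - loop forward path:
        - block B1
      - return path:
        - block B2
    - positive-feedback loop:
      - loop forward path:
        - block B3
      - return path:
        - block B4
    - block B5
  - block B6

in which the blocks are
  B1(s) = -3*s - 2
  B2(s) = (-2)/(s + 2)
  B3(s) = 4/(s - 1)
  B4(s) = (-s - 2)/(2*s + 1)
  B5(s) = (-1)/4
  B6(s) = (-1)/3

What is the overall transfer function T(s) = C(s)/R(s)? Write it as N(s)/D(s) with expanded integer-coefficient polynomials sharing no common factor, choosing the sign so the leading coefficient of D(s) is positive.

Step 1. apply the feedback formula to B1, B2; result (-3*s^2 - 8*s - 4)/(7*s + 6)
Step 2. reduce the feedback loop with forward B3 and return B4; result (8*s + 4)/(2*s^2 + 3*s + 7)
Step 3. cascade [B1/(1+B1*B2)], [B3/(1-B3*B4)], B5; result (6*s^3 + 19*s^2 + 16*s + 4)/(14*s^3 + 33*s^2 + 67*s + 42)
Step 4. sum the parallel branches ([B1/(1+B1*B2)]*[B3/(1-B3*B4)]*B5), B6, which is the overall transfer function T(s) = C(s)/R(s) in lowest terms

Final answer: (4*s^3 + 24*s^2 - 19*s - 30)/(42*s^3 + 99*s^2 + 201*s + 126)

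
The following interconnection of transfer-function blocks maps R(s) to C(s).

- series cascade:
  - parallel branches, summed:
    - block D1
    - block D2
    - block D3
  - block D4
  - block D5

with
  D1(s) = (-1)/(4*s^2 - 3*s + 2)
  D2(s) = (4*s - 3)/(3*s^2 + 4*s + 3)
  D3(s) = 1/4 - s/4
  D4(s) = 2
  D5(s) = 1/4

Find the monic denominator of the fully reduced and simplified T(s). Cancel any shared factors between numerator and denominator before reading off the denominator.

[1] sum the parallel branches D1, D2, D3 = (-12*s^5 + 5*s^4 + 65*s^3 - 101*s^2 + 45*s - 30)/(48*s^4 + 28*s^3 + 24*s^2 - 4*s + 24)
[2] combine (D1+D2+D3), D4, D5 in series = (-12*s^5 + 5*s^4 + 65*s^3 - 101*s^2 + 45*s - 30)/(96*s^4 + 56*s^3 + 48*s^2 - 8*s + 48)
No further cancellation is possible in the step-2 result, so that is T(s). Its denominator becomes monic after dividing by the leading coefficient 96.

Final answer: s^4 + 7*s^3/12 + s^2/2 - s/12 + 1/2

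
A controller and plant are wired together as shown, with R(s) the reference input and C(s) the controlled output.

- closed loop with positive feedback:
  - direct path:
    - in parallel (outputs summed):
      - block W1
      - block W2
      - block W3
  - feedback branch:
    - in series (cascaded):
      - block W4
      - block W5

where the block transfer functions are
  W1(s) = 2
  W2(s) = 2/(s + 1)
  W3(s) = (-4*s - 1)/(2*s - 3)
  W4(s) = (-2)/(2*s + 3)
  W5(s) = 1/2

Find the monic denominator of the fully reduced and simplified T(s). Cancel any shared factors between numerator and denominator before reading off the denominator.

The answer is s^3 + s^2 - 3*s - 11/2.

Reasoning:
Step 1. sum the parallel branches W1, W2, W3, giving (-3*s - 13)/(2*s^2 - s - 3)
Step 2. multiply W4, W5 (series), giving (-1)/(2*s + 3)
Step 3. apply the feedback formula to (W1+W2+W3), (W4*W5), giving (-6*s^2 - 35*s - 39)/(4*s^3 + 4*s^2 - 12*s - 22)
The result of step 3 is T(s) in lowest terms. Its denominator has leading coefficient 4; dividing the denominator through by 4 makes it monic.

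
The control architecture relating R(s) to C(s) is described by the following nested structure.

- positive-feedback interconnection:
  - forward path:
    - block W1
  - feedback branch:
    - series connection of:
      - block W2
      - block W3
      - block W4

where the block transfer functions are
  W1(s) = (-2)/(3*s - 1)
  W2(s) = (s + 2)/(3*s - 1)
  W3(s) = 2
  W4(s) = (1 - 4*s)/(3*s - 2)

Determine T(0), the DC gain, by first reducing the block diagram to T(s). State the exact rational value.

Step 1. multiply W2, W3, W4 (series), giving (-8*s^2 - 14*s + 4)/(9*s^2 - 9*s + 2)
Step 2. apply the feedback formula to W1, (W2*W3*W4), giving (-18*s^2 + 18*s - 4)/(27*s^3 - 52*s^2 - 13*s + 6)
Step 2 gives the overall T(s). Then T(0) = -4/6 = -2/3.

Therefore the answer is -2/3.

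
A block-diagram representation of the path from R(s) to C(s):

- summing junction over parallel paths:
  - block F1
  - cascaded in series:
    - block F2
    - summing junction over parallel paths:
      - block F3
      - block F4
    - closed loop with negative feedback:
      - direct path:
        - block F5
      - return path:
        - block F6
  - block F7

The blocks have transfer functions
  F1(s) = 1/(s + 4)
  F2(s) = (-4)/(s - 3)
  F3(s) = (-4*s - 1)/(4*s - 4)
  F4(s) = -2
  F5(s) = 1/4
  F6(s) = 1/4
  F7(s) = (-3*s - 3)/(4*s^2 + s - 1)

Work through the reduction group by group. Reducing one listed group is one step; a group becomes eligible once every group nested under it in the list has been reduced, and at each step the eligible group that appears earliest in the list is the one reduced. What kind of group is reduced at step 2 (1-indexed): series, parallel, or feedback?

[1] sum the parallel branches F3, F4
[2] apply the feedback formula to F5, F6
[3] series reduction of F2, (F3+F4), [F5/(1+F5*F6)]
[4] parallel reduction of F1, (F2*(F3+F4)*[F5/(1+F5*F6)]), F7
Step 2: feedback.

Therefore the answer is feedback.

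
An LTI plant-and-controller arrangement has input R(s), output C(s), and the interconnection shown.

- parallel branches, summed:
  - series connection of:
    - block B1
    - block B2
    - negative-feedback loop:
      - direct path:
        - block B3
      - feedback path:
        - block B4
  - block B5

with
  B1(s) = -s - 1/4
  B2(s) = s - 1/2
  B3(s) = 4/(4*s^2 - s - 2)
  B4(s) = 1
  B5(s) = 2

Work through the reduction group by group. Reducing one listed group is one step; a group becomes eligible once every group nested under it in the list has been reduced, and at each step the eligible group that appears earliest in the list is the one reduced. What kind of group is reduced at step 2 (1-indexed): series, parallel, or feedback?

Answer: series

Working:
[1] feedback reduction of B3, B4
[2] cascade B1, B2, [B3/(1+B3*B4)]
[3] add (B1*B2*[B3/(1+B3*B4)]), B5 (parallel)
So the answer for step 2 is series.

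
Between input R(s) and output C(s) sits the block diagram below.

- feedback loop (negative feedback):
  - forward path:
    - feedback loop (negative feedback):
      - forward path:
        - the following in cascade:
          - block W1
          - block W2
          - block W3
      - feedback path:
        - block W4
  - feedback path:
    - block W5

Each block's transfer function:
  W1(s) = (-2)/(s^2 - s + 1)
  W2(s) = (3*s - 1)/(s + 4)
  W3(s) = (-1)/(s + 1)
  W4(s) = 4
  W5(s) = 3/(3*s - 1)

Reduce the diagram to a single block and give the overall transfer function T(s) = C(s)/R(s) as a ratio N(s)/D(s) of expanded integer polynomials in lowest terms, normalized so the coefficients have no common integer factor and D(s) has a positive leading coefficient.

Reducing step by step:

[1] series reduction of W1, W2, W3: (6*s - 2)/(s^4 + 4*s^3 + s + 4)
[2] collapse the loop ((W1*W2*W3) forward, W4 return): (6*s - 2)/(s^4 + 4*s^3 + 25*s - 4)
[3] collapse the loop ([(W1*W2*W3)/(1+(W1*W2*W3)*W4)] forward, W5 return): this yields T(s), and no further normalization is needed

Answer: (6*s - 2)/(s^4 + 4*s^3 + 25*s + 2)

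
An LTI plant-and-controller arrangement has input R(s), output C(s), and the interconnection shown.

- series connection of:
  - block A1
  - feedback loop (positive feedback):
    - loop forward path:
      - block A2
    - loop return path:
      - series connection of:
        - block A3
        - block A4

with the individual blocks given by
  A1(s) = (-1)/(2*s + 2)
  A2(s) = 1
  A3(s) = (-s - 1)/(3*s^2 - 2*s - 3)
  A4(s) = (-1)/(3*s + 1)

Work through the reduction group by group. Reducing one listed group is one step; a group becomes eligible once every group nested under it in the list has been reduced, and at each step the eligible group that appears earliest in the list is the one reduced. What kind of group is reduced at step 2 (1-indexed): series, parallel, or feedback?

The answer is feedback.

Reasoning:
Step 1 - series reduction of A3, A4
Step 2 - feedback reduction of A2, (A3*A4)
Step 3 - multiply A1, [A2/(1-A2*(A3*A4))] (series)
The group at step 2 is a feedback group.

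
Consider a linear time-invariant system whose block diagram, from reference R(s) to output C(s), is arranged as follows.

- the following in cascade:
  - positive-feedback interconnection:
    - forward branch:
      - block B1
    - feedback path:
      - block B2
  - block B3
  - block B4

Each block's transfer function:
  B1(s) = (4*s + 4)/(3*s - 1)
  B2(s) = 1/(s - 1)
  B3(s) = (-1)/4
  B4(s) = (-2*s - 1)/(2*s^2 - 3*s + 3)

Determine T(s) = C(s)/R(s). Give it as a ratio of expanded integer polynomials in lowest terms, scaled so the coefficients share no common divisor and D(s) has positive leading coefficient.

Step 1. close the feedback loop around B1, B2: (4*s^2 - 4)/(3*s^2 - 8*s - 3)
Step 2. reduce the series chain [B1/(1-B1*B2)], B3, B4, which is the overall transfer function T(s) = C(s)/R(s) in lowest terms

Therefore the answer is (2*s^3 + s^2 - 2*s - 1)/(6*s^4 - 25*s^3 + 27*s^2 - 15*s - 9).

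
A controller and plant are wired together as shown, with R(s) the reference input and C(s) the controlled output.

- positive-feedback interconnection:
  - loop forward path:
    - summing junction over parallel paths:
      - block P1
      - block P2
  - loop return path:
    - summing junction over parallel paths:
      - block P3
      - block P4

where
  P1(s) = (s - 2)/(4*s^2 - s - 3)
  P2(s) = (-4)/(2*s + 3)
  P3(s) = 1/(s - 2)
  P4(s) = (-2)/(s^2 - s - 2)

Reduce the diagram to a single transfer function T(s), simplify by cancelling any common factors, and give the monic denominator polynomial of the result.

[1] sum the parallel branches P1, P2; result (-14*s^2 + 3*s + 6)/(8*s^3 + 10*s^2 - 9*s - 9)
[2] combine P3, P4 in parallel; result (s - 1)/(s^2 - s - 2)
[3] close the feedback loop around (P1+P2), (P3+P4); result (-14*s^4 + 17*s^3 + 31*s^2 - 12*s - 12)/(8*s^5 + 2*s^4 - 21*s^3 - 37*s^2 + 24*s + 24)
T(s) is the step-3 result (common factors already cancelled). Leading coefficient of the denominator: 8. Divide through by 8 for the monic polynomial.

Final answer: s^5 + s^4/4 - 21*s^3/8 - 37*s^2/8 + 3*s + 3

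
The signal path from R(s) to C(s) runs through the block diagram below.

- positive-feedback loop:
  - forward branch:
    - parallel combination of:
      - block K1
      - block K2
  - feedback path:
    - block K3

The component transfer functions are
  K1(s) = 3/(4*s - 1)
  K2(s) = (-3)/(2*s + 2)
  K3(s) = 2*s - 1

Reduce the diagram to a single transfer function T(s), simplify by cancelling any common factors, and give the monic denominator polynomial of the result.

Reducing step by step:

[1] add K1, K2 (parallel): (9 - 6*s)/(8*s^2 + 6*s - 2)
[2] close the feedback loop around (K1+K2), K3: (9 - 6*s)/(20*s^2 - 18*s + 7)
No further cancellation is possible in the step-2 result, so that is T(s). Its denominator becomes monic after dividing by the leading coefficient 20.

Answer: s^2 - 9*s/10 + 7/20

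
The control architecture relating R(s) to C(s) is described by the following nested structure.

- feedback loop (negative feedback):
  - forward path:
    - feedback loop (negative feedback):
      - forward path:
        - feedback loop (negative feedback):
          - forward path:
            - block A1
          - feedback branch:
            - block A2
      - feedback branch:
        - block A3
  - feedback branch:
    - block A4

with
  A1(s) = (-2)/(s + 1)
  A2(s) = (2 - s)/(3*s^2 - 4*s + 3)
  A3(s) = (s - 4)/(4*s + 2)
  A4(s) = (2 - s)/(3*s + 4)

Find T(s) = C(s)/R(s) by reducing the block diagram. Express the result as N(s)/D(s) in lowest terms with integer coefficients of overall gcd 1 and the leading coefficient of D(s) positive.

First reduce the diagram to T(s).

[1] close the feedback loop around A1, A2; result (-6*s^2 + 8*s - 6)/(3*s^3 - s^2 + s - 1)
[2] collapse the loop ([A1/(1+A1*A2)] forward, A3 return); result (-12*s^3 + 10*s^2 - 4*s - 6)/(6*s^4 - 2*s^3 + 17*s^2 - 20*s + 11)
[3] reduce the feedback loop with forward [[A1/(1+A1*A2)]/(1+[A1/(1+A1*A2)]*A3)] and return A4, which is the overall transfer function T(s) = C(s)/R(s) in lowest terms

Answer: (-36*s^4 - 18*s^3 + 28*s^2 - 34*s - 24)/(18*s^5 + 30*s^4 + 9*s^3 + 32*s^2 - 49*s + 32)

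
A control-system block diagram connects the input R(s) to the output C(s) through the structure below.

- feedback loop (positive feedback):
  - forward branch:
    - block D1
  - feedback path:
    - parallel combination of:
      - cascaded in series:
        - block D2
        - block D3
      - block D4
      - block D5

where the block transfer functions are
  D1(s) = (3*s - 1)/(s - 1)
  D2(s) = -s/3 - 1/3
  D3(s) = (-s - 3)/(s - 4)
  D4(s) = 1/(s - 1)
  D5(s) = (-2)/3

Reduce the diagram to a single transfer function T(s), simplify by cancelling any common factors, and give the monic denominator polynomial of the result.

1. multiply D2, D3 (series) -> (s^2 + 4*s + 3)/(3*s - 12)
2. parallel reduction of (D2*D3), D4, D5 -> (s^3 + s^2 + 12*s - 23)/(3*s^2 - 15*s + 12)
3. reduce the feedback loop with forward D1 and return ((D2*D3)+D4+D5) -> (-9*s^3 + 48*s^2 - 51*s + 12)/(3*s^4 - s^3 + 53*s^2 - 108*s + 35)
Step 3 gives the fully reduced T(s), with no common factor left to cancel. The denominator's leading coefficient is 3, so divide each of its coefficients by 3 to get the monic form.

Final answer: s^4 - s^3/3 + 53*s^2/3 - 36*s + 35/3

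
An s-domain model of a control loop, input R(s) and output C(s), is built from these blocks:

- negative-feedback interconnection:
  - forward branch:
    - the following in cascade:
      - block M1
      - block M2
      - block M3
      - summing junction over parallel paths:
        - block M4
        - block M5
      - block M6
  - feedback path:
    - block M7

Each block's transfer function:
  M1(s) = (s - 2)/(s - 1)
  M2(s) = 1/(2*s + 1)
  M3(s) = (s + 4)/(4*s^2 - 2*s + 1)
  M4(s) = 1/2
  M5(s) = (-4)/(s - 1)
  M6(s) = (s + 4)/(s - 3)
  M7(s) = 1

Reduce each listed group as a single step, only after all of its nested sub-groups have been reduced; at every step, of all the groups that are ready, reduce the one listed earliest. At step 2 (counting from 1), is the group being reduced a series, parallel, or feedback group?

Step 1 - sum the parallel branches M4, M5
Step 2 - combine M1, M2, M3, (M4+M5), M6 in series
Step 3 - apply the feedback formula to (M1*M2*M3*(M4+M5)*M6), M7
Step 2 collapses a series group.

Answer: series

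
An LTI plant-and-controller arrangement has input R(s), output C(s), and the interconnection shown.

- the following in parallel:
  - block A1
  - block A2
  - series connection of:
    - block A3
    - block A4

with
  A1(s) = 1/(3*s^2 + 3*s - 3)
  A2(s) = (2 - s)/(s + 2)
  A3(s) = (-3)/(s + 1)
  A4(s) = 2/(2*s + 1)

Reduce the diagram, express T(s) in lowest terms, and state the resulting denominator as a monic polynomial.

Step 1. reduce the series chain A3, A4: (-6)/(2*s^2 + 3*s + 1)
Step 2. combine A1, A2, (A3*A4) in parallel: (-6*s^5 - 3*s^4 + 8*s^3 - 29*s^2 - 20*s + 32)/(6*s^5 + 27*s^4 + 36*s^3 + 6*s^2 - 15*s - 6)
T(s) is the step-2 result (common factors already cancelled). Leading coefficient of the denominator: 6. Divide through by 6 for the monic polynomial.

Answer: s^5 + 9*s^4/2 + 6*s^3 + s^2 - 5*s/2 - 1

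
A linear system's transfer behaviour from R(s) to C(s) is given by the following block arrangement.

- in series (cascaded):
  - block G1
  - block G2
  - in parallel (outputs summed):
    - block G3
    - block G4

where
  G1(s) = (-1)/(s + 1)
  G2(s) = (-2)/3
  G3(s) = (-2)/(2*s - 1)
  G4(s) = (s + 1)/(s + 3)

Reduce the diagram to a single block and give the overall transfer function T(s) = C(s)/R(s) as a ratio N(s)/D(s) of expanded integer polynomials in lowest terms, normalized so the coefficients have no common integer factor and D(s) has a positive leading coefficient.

(1) reduce the parallel group G3, G4, giving (2*s^2 - s - 7)/(2*s^2 + 5*s - 3)
(2) reduce the series chain G1, G2, (G3+G4), giving the overall T(s)

Answer: (4*s^2 - 2*s - 14)/(6*s^3 + 21*s^2 + 6*s - 9)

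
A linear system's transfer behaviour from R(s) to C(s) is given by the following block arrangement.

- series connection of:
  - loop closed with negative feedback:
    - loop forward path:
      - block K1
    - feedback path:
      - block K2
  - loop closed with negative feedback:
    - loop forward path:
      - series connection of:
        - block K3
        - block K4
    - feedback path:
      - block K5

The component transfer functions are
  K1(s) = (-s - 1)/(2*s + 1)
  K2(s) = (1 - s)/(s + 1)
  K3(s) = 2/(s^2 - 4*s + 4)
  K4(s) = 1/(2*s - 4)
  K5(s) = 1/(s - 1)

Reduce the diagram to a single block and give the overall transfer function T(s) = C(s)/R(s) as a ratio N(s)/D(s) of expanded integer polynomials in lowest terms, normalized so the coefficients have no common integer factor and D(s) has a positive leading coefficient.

1. apply the feedback formula to K1, K2; result (-s - 1)/(3*s)
2. reduce the series chain K3, K4; result 1/(s^3 - 6*s^2 + 12*s - 8)
3. close the feedback loop around (K3*K4), K5; result (s - 1)/(s^4 - 7*s^3 + 18*s^2 - 20*s + 9)
4. reduce the series chain [K1/(1+K1*K2)], [(K3*K4)/(1+(K3*K4)*K5)], which is the overall transfer function T(s) = C(s)/R(s) in lowest terms

Final answer: (1 - s^2)/(3*s^5 - 21*s^4 + 54*s^3 - 60*s^2 + 27*s)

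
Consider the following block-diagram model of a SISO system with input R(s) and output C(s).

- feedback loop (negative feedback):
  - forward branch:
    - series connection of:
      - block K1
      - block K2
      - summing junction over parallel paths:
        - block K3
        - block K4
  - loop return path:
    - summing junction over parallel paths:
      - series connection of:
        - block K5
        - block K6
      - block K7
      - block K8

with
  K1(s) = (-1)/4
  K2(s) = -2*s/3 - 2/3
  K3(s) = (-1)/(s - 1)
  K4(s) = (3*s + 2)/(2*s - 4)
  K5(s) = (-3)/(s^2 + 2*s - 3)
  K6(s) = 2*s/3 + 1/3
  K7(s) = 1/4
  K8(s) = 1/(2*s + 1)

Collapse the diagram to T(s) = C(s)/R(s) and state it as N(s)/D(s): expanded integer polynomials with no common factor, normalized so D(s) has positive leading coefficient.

1. combine K3, K4 in parallel -> (3*s^2 - 3*s + 2)/(2*s^2 - 6*s + 4)
2. cascade K1, K2, (K3+K4) -> (3*s^3 - s + 2)/(12*s^2 - 36*s + 24)
3. reduce the series chain K5, K6 -> (-2*s - 1)/(s^2 + 2*s - 3)
4. reduce the parallel group (K5*K6), K7, K8 -> (2*s^3 - 7*s^2 - 12*s - 19)/(8*s^3 + 20*s^2 - 16*s - 12)
5. collapse the loop ((K1*K2*(K3+K4)) forward, ((K5*K6)+K7+K8) return), giving the overall T(s)

Therefore the answer is (24*s^6 + 60*s^5 - 56*s^4 - 40*s^3 + 56*s^2 - 20*s - 24)/(6*s^6 + 75*s^5 - 86*s^4 - 766*s^3 + 910*s^2 + 43*s - 326).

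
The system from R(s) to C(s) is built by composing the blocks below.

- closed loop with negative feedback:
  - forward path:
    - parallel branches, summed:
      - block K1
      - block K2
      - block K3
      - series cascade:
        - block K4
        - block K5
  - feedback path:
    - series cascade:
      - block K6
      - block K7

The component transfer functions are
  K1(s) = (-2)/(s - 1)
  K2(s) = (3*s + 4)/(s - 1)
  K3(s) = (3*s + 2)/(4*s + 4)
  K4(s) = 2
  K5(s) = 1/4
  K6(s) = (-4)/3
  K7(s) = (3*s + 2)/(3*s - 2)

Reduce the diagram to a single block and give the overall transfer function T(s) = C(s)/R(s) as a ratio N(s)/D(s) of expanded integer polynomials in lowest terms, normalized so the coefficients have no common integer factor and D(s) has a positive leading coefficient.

Step 1. combine K4, K5 in series; result 1/2
Step 2. combine K1, K2, K3, (K4*K5) in parallel; result (17*s^2 + 19*s + 4)/(4*s^2 - 4)
Step 3. multiply K6, K7 (series); result (-12*s - 8)/(9*s - 6)
Step 4. collapse the loop ((K1+K2+K3+(K4*K5)) forward, (K6*K7) return) - this is the overall T(s), already in the required normalized form

Therefore the answer is (-153*s^3 - 69*s^2 + 78*s + 24)/(168*s^3 + 388*s^2 + 236*s + 8).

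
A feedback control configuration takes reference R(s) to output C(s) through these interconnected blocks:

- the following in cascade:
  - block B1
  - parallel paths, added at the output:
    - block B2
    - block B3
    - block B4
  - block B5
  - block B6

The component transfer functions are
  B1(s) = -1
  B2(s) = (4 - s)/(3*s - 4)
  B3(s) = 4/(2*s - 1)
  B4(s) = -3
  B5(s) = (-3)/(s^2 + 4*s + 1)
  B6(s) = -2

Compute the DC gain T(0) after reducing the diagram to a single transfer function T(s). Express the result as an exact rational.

First reduce the diagram to T(s).

Step 1 - parallel reduction of B2, B3, B4: (-20*s^2 + 54*s - 32)/(6*s^2 - 11*s + 4)
Step 2 - reduce the series chain B1, (B2+B3+B4), B5, B6: (120*s^2 - 324*s + 192)/(6*s^4 + 13*s^3 - 34*s^2 + 5*s + 4)
That last expression is T(s); at s = 0 only the constant terms survive, so T(0) = 192/4 = 48.

Answer: 48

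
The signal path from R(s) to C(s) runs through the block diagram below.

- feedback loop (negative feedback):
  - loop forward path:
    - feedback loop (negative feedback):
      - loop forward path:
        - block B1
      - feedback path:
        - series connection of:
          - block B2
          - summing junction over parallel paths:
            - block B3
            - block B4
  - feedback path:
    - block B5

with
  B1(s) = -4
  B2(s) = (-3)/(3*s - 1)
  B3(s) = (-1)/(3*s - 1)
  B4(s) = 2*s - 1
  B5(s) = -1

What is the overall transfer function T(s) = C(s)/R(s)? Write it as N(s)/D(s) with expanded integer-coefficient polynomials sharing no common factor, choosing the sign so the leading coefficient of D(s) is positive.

The answer is (-36*s^2 + 24*s - 4)/(117*s^2 - 90*s + 5).

Reasoning:
Step 1: sum the parallel branches B3, B4: (6*s^2 - 5*s)/(3*s - 1)
Step 2: series reduction of B2, (B3+B4): (-18*s^2 + 15*s)/(9*s^2 - 6*s + 1)
Step 3: apply the feedback formula to B1, (B2*(B3+B4)): (-36*s^2 + 24*s - 4)/(81*s^2 - 66*s + 1)
Step 4: reduce the feedback loop with forward [B1/(1+B1*(B2*(B3+B4)))] and return B5 - this is the overall T(s), already in the required normalized form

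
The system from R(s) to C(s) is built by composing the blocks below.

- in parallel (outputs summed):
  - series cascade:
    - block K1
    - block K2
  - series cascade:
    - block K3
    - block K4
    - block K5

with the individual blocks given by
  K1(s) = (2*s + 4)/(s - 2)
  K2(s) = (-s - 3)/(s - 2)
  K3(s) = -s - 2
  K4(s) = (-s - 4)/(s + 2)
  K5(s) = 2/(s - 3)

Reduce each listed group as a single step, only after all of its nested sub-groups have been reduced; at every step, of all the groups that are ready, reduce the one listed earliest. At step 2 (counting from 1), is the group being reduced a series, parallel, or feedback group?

The answer is series.

Reasoning:
(1) multiply K1, K2 (series)
(2) combine K3, K4, K5 in series
(3) combine (K1*K2), (K3*K4*K5) in parallel
So the answer for step 2 is series.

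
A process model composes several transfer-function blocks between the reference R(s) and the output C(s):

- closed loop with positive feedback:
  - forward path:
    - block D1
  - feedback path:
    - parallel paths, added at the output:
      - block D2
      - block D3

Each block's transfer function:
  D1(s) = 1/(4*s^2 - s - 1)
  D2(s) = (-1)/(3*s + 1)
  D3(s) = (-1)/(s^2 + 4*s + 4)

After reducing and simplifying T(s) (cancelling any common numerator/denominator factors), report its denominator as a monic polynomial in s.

(1) add D2, D3 (parallel) -> (-s^2 - 7*s - 5)/(3*s^3 + 13*s^2 + 16*s + 4)
(2) apply the feedback formula to D1, (D2+D3) -> (3*s^3 + 13*s^2 + 16*s + 4)/(12*s^5 + 49*s^4 + 48*s^3 - 12*s^2 - 13*s + 1)
No further cancellation is possible in the step-2 result, so that is T(s). Its denominator becomes monic after dividing by the leading coefficient 12.

Final answer: s^5 + 49*s^4/12 + 4*s^3 - s^2 - 13*s/12 + 1/12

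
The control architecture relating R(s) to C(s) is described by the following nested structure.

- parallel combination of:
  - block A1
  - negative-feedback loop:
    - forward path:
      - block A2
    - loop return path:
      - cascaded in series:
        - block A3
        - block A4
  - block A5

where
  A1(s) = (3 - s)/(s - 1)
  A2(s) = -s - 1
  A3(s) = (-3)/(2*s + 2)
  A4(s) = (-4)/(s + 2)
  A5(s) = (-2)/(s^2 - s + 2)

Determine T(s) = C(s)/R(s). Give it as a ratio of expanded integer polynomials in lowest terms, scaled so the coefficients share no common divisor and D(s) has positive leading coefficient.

Step 1. multiply A3, A4 (series); result 6/(s^2 + 3*s + 2)
Step 2. reduce the feedback loop with forward A2 and return (A3*A4); result (-s^2 - 3*s - 2)/(s - 4)
Step 3. parallel reduction of A1, [A2/(1+A2*(A3*A4))], A5: this yields T(s), and no further normalization is needed

Therefore the answer is (-s^5 - 2*s^4 + 9*s^3 - 26*s^2 + 36*s - 28)/(s^4 - 6*s^3 + 11*s^2 - 14*s + 8).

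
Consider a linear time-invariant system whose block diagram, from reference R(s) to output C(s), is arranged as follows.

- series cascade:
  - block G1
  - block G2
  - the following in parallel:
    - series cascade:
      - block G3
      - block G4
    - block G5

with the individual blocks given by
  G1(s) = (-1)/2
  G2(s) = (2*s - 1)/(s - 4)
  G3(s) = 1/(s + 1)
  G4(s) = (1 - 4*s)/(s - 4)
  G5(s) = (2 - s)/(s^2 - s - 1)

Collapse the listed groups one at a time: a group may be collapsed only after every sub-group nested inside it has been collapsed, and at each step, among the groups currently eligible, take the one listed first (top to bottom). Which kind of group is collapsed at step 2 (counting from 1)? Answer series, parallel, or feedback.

Step 1: reduce the series chain G3, G4
Step 2: reduce the parallel group (G3*G4), G5
Step 3: cascade G1, G2, ((G3*G4)+G5)
The group at step 2 is a parallel group.

Therefore the answer is parallel.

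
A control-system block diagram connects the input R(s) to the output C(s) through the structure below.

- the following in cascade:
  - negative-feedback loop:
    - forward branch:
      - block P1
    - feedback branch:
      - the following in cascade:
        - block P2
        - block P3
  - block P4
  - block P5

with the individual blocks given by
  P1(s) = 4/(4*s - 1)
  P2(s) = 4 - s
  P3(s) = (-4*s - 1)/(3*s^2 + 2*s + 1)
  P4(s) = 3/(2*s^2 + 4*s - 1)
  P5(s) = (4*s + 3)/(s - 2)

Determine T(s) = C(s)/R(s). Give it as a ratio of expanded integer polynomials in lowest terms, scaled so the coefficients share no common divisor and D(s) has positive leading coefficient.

Reducing step by step:

1. cascade P2, P3, giving (4*s^2 - 15*s - 4)/(3*s^2 + 2*s + 1)
2. feedback reduction of P1, (P2*P3), giving (12*s^2 + 8*s + 4)/(12*s^3 + 21*s^2 - 58*s - 17)
3. reduce the series chain [P1/(1+P1*(P2*P3))], P4, P5; the result is T(s) itself (integer coefficients, no common factor, positive leading denominator coefficient)

Answer: (144*s^3 + 204*s^2 + 120*s + 36)/(24*s^6 + 42*s^5 - 224*s^4 - 199*s^3 + 564*s^2 + 37*s - 34)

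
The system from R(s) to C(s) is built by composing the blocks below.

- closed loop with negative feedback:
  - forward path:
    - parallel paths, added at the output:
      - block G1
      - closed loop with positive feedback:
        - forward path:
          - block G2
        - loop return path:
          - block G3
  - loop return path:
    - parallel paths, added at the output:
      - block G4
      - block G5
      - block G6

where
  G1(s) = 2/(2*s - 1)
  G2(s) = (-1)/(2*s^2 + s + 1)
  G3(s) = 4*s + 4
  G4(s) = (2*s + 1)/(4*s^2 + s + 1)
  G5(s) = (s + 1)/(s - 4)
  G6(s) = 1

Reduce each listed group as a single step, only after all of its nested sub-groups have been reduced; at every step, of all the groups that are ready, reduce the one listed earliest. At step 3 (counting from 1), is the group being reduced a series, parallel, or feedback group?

Step 1. feedback reduction of G2, G3
Step 2. sum the parallel branches G1, [G2/(1-G2*G3)]
Step 3. add G4, G5, G6 (parallel)
Step 4. feedback reduction of (G1+[G2/(1-G2*G3)]), (G4+G5+G6)
Step 3 collapses a parallel group.

Answer: parallel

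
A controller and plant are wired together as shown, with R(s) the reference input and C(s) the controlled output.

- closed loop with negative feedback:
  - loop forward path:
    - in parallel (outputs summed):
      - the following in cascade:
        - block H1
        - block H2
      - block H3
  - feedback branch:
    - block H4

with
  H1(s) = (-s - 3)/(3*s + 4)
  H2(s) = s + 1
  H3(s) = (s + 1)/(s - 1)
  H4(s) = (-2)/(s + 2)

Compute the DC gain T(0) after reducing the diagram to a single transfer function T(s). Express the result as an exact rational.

Answer: -7/11

Working:
Step 1: series reduction of H1, H2 = (-s^2 - 4*s - 3)/(3*s + 4)
Step 2: reduce the parallel group (H1*H2), H3 = (-s^3 + 8*s + 7)/(3*s^2 + s - 4)
Step 3: collapse the loop (((H1*H2)+H3) forward, H4 return) = (-s^4 - 2*s^3 + 8*s^2 + 23*s + 14)/(5*s^3 + 7*s^2 - 18*s - 22)
Step 3 gives the overall T(s). Then T(0) = 14/(-22) = -7/11.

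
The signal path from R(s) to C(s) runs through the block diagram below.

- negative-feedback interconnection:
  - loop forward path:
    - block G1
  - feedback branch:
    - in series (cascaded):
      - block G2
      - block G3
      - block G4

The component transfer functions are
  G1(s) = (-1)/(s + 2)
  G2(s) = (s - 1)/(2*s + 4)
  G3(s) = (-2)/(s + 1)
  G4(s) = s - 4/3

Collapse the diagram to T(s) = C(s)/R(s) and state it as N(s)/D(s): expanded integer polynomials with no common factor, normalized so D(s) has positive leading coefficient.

(1) combine G2, G3, G4 in series; result (-3*s^2 + 7*s - 4)/(3*s^2 + 9*s + 6)
(2) close the feedback loop around G1, (G2*G3*G4), giving the overall T(s)

Final answer: (-3*s^2 - 9*s - 6)/(3*s^3 + 18*s^2 + 17*s + 16)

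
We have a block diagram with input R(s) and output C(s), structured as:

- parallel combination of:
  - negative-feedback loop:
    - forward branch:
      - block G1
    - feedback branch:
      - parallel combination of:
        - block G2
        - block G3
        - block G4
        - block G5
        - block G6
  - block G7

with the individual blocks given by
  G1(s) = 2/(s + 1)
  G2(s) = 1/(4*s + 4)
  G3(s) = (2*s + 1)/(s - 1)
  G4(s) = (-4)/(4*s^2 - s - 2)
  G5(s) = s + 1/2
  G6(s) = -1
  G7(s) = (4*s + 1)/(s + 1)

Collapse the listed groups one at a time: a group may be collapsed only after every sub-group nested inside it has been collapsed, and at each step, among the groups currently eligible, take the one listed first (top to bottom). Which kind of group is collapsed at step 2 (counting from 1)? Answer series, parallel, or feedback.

[1] combine G2, G3, G4, G5, G6 in parallel
[2] close the feedback loop around G1, (G2+G3+G4+G5+G6)
[3] parallel reduction of [G1/(1+G1*(G2+G3+G4+G5+G6))], G7
Step 2 collapses a feedback group.

Therefore the answer is feedback.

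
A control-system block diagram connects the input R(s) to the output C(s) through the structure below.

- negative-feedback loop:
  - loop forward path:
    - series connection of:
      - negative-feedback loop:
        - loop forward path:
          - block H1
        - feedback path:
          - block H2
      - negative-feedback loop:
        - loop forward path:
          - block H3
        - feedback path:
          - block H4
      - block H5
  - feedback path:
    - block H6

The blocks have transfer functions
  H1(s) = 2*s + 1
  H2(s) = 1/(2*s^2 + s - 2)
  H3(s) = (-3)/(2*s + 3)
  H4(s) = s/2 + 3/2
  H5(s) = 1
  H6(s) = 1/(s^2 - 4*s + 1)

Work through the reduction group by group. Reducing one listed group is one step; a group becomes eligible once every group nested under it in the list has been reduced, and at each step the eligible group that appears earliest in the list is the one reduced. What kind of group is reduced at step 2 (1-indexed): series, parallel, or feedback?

[1] feedback reduction of H1, H2
[2] reduce the feedback loop with forward H3 and return H4
[3] multiply [H1/(1+H1*H2)], [H3/(1+H3*H4)], H5 (series)
[4] feedback reduction of ([H1/(1+H1*H2)]*[H3/(1+H3*H4)]*H5), H6
At step 2 the group reduced is feedback.

Hence the answer: feedback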